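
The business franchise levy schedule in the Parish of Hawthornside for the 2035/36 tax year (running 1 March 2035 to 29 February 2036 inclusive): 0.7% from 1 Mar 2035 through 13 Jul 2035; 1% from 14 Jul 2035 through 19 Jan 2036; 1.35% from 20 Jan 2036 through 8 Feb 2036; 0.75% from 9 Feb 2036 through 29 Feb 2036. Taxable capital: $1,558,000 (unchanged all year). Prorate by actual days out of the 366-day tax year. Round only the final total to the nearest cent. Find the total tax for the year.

$13,930.48

1 Mar – 13 Jul 2035: 135 days at 0.7% → $1,558,000 × 0.7% × 135/366 = $4,022.7049
14 Jul 2035 – 19 Jan 2036: 190 days at 1% → $1,558,000 × 1% × 190/366 = $8,087.9781
20 Jan – 8 Feb 2036: 20 days at 1.35% → $1,558,000 × 1.35% × 20/366 = $1,149.3443
9 Feb – 29 Feb 2036: 21 days at 0.75% → $1,558,000 × 0.75% × 21/366 = $670.4508
Total = $13,930.4781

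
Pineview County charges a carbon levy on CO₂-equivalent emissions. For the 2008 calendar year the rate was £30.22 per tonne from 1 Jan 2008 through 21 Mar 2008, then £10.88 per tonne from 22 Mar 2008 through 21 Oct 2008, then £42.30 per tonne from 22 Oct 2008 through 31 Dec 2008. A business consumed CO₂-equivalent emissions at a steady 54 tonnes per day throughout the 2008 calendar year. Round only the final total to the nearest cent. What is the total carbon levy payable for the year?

£420,089.76

1 Jan – 21 Mar 2008: 81 days × 54 tonnes/day = 4,374 tonnes at £30.22/tonne → £132,182.28
22 Mar – 21 Oct 2008: 214 days × 54 tonnes/day = 11,556 tonnes at £10.88/tonne → £125,729.28
22 Oct – 31 Dec 2008: 71 days × 54 tonnes/day = 3,834 tonnes at £42.30/tonne → £162,178.20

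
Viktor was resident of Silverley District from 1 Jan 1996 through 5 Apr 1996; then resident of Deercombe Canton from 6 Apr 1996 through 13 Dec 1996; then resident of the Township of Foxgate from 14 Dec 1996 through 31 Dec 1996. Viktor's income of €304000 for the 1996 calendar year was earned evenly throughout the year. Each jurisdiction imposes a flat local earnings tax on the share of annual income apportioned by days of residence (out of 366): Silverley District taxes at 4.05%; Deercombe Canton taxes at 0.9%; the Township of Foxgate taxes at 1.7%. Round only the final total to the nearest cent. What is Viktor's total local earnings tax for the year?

€5367.34

Silverley District, 1 Jan – 5 Apr 1996: 96 days → €304000 × 4.05% × 96/366 = €3229.3770
Deercombe Canton, 6 Apr – 13 Dec 1996: 252 days → €304000 × 0.9% × 252/366 = €1883.8033
The Township of Foxgate, 14 Dec – 31 Dec 1996: 18 days → €304000 × 1.7% × 18/366 = €254.1639
Total = €5367.3443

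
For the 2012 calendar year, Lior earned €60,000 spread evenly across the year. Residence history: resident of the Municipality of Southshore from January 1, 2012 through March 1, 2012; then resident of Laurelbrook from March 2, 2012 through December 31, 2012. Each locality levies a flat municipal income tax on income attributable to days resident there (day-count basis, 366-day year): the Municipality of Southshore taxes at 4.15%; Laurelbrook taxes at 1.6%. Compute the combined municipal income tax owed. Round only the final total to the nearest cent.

€1,215.00

The Municipality of Southshore, January 1 – March 1, 2012: 61 days → €60,000 × 4.15% × 61/366 = €415.0000
Laurelbrook, March 2 – December 31, 2012: 305 days → €60,000 × 1.6% × 305/366 = €800.0000
Total = €1,215.0000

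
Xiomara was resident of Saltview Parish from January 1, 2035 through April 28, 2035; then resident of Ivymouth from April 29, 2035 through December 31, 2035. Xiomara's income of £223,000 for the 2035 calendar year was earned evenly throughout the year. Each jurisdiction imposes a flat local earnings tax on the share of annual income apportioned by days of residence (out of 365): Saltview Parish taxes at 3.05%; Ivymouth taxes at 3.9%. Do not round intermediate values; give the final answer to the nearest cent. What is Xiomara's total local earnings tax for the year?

£8,084.21

Saltview Parish, January 1 – April 28, 2035: 118 days → £223,000 × 3.05% × 118/365 = £2,198.8411
Ivymouth, April 29 – December 31, 2035: 247 days → £223,000 × 3.9% × 247/365 = £5,885.3671
Total = £8,084.2082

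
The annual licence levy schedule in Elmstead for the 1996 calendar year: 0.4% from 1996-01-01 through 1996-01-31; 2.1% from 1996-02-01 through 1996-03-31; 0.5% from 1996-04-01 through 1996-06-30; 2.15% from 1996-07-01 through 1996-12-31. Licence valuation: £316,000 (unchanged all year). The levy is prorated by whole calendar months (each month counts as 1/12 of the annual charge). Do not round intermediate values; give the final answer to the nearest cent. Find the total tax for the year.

1996-01-01 to 1996-01-31: 1 month at 0.4% → £316,000 × 0.4% × 1/12 = £105.3333
1996-02-01 to 1996-03-31: 2 months at 2.1% → £316,000 × 2.1% × 2/12 = £1,106.0000
1996-04-01 to 1996-06-30: 3 months at 0.5% → £316,000 × 0.5% × 3/12 = £395.0000
1996-07-01 to 1996-12-31: 6 months at 2.15% → £316,000 × 2.15% × 6/12 = £3,397.0000
Total = £5,003.3333

£5,003.33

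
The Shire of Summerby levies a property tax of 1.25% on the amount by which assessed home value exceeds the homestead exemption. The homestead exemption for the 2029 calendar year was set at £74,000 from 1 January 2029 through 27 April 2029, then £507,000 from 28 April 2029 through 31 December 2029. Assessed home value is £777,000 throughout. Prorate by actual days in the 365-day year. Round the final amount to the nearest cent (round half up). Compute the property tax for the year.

1 January – 27 April 2029: 117 days, exemption £74,000 → (£777,000 − £74,000) × 1.25% × 117/365 = £2,816.8151
28 April – 31 December 2029: 248 days, exemption £507,000 → (£777,000 − £507,000) × 1.25% × 248/365 = £2,293.1507
Total = £5,109.9658

£5,109.97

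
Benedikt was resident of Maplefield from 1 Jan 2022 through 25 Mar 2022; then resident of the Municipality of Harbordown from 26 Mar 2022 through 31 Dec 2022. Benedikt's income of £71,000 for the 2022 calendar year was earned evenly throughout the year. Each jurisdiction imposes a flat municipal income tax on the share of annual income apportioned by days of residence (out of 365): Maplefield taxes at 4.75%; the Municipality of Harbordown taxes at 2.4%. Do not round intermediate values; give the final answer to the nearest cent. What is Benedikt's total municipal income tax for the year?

Maplefield, 1 Jan – 25 Mar 2022: 84 days → £71,000 × 4.75% × 84/365 = £776.1370
The Municipality of Harbordown, 26 Mar – 31 Dec 2022: 281 days → £71,000 × 2.4% × 281/365 = £1,311.8466
Total = £2,087.9836

£2,087.98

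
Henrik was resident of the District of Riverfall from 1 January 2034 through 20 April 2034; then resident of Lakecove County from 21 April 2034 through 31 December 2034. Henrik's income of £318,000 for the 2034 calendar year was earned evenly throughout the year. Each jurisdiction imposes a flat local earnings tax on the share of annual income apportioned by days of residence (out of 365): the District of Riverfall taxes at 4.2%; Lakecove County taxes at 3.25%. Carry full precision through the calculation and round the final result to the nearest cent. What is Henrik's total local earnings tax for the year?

The District of Riverfall, 1 January – 20 April 2034: 110 days → £318,000 × 4.2% × 110/365 = £4,025.0959
Lakecove County, 21 April – 31 December 2034: 255 days → £318,000 × 3.25% × 255/365 = £7,220.3425
Total = £11,245.4384

£11,245.44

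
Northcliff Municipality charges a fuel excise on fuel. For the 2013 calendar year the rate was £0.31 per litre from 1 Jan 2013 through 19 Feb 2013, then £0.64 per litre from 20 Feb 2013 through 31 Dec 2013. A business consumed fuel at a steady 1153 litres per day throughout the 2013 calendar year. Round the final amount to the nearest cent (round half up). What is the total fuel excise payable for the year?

1 Jan – 19 Feb 2013: 50 days × 1153 litres/day = 57,650 litres at £0.31/litre → £17,871.50
20 Feb – 31 Dec 2013: 315 days × 1153 litres/day = 363,195 litres at £0.64/litre → £232,444.80

£250,316.30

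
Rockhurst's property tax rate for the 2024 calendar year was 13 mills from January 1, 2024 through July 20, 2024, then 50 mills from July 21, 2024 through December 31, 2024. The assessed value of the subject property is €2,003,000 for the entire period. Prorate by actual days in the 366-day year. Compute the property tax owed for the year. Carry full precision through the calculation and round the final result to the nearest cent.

€59,247.21

January 1 – July 20, 2024: 202 days at 13 mills → €2,003,000 × 1.3% × 202/366 = €14,371.2514
July 21 – December 31, 2024: 164 days at 50 mills → €2,003,000 × 5% × 164/366 = €44,875.9563
Total = €59,247.2077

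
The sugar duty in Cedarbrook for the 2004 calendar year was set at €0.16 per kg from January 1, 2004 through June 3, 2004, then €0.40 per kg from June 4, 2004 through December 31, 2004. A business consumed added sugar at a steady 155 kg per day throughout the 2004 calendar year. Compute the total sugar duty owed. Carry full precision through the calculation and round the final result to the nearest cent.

€16,926.00

January 1 – June 3, 2004: 155 days × 155 kg/day = 24,025 kg at €0.16/kg → €3,844.00
June 4 – December 31, 2004: 211 days × 155 kg/day = 32,705 kg at €0.40/kg → €13,082.00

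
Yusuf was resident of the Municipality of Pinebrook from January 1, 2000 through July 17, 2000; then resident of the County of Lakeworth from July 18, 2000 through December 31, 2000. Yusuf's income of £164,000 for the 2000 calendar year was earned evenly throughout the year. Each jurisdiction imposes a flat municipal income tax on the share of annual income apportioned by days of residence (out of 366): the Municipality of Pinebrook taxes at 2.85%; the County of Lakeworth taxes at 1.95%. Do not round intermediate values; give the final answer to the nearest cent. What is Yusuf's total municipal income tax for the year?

The Municipality of Pinebrook, January 1 – July 17, 2000: 199 days → £164,000 × 2.85% × 199/366 = £2,541.3279
The County of Lakeworth, July 18 – December 31, 2000: 167 days → £164,000 × 1.95% × 167/366 = £1,459.1967
Total = £4,000.5246

£4,000.52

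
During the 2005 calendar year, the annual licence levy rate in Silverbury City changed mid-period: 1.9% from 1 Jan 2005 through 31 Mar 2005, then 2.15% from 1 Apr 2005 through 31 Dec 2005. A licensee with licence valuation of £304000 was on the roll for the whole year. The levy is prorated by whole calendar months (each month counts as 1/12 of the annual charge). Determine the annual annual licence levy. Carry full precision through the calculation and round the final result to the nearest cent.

£6346.00

1 Jan – 31 Mar 2005: 3 months at 1.9% → £304000 × 1.9% × 3/12 = £1444.0000
1 Apr – 31 Dec 2005: 9 months at 2.15% → £304000 × 2.15% × 9/12 = £4902.0000
Total = £6346.0000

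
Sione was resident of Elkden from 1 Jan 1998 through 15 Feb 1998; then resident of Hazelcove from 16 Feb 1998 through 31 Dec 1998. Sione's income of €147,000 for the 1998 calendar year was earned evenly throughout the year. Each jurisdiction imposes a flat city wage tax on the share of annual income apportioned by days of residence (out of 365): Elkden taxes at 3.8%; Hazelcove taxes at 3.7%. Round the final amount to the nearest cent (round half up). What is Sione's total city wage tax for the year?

Elkden, 1 Jan – 15 Feb 1998: 46 days → €147,000 × 3.8% × 46/365 = €703.9890
Hazelcove, 16 Feb – 31 Dec 1998: 319 days → €147,000 × 3.7% × 319/365 = €4,753.5370
Total = €5,457.5260

€5,457.53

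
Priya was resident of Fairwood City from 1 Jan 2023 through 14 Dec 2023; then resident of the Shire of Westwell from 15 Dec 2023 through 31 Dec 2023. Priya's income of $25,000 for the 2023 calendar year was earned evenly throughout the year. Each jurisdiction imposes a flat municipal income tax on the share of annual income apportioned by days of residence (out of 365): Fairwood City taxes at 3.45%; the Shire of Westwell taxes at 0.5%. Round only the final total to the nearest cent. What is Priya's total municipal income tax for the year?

$828.15

Fairwood City, 1 Jan – 14 Dec 2023: 348 days → $25,000 × 3.45% × 348/365 = $822.3288
The Shire of Westwell, 15 Dec – 31 Dec 2023: 17 days → $25,000 × 0.5% × 17/365 = $5.8219
Total = $828.1507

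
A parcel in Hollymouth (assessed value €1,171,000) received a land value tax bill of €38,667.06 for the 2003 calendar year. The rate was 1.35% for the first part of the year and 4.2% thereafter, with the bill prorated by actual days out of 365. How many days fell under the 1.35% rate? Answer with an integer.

Let d = days at the first rate; then 365 − d days at the second rate.
€1,171,000 × [1.35%·d + 4.2%·(365−d)] / 365 = €38,667.06
Solving gives d = 115, so the new rate took effect on 26 Apr 2003.

115 days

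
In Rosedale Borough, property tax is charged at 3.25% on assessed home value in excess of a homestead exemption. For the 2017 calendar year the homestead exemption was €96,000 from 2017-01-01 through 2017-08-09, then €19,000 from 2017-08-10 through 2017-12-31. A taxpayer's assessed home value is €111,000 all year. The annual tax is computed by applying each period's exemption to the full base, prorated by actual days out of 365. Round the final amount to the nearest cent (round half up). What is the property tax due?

€1,474.79

2017-01-01 to 2017-08-09: 221 days, exemption €96,000 → (€111,000 − €96,000) × 3.25% × 221/365 = €295.1712
2017-08-10 to 2017-12-31: 144 days, exemption €19,000 → (€111,000 − €19,000) × 3.25% × 144/365 = €1,179.6164
Total = €1,474.7877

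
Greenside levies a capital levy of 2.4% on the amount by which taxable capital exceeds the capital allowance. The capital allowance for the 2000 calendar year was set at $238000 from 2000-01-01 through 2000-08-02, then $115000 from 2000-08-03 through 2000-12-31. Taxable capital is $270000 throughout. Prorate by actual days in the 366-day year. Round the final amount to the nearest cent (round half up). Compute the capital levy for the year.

$1985.90

2000-01-01 to 2000-08-02: 215 days, exemption $238000 → ($270000 − $238000) × 2.4% × 215/366 = $451.1475
2000-08-03 to 2000-12-31: 151 days, exemption $115000 → ($270000 − $115000) × 2.4% × 151/366 = $1534.7541
Total = $1985.9016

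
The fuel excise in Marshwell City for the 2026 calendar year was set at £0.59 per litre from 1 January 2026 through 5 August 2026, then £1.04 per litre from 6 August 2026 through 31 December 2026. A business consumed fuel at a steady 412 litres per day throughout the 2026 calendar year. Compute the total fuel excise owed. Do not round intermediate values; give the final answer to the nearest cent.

1 January – 5 August 2026: 217 days × 412 litres/day = 89,404 litres at £0.59/litre → £52748.36
6 August – 31 December 2026: 148 days × 412 litres/day = 60,976 litres at £1.04/litre → £63415.04

£116163.40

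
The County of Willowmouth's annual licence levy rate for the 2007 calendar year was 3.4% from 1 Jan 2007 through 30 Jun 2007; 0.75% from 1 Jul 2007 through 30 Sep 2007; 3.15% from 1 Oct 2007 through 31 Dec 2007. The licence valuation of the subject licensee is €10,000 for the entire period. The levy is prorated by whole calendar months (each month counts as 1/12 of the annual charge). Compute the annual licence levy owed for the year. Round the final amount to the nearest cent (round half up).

1 Jan – 30 Jun 2007: 6 months at 3.4% → €10,000 × 3.4% × 6/12 = €170.0000
1 Jul – 30 Sep 2007: 3 months at 0.75% → €10,000 × 0.75% × 3/12 = €18.7500
1 Oct – 31 Dec 2007: 3 months at 3.15% → €10,000 × 3.15% × 3/12 = €78.7500
Total = €267.5000

€267.50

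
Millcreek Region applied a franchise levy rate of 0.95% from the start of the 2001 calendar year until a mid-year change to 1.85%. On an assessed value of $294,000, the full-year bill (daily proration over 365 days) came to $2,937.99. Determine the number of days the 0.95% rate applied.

Let d = days at the first rate; then 365 − d days at the second rate.
$294,000 × [0.95%·d + 1.85%·(365−d)] / 365 = $2,937.99
Solving gives d = 345, so the new rate took effect on 12 Dec 2001.

345 days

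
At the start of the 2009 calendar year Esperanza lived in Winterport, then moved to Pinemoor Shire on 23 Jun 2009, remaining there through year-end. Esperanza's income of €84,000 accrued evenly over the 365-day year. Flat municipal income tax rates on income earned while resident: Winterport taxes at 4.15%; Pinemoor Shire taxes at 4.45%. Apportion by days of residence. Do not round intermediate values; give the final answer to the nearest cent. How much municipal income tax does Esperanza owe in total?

Winterport, 1 Jan – 22 Jun 2009: 173 days → €84,000 × 4.15% × 173/365 = €1,652.2685
Pinemoor Shire, 23 Jun – 31 Dec 2009: 192 days → €84,000 × 4.45% × 192/365 = €1,966.2904
Total = €3,618.5589

€3,618.56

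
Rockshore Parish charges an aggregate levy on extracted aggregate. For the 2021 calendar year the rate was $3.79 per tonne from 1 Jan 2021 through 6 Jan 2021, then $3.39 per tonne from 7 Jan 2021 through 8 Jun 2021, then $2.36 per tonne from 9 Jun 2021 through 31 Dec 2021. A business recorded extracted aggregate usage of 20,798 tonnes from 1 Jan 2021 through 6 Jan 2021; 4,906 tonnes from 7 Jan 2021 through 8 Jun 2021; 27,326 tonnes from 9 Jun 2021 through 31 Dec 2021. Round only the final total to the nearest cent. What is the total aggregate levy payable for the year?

1 Jan – 6 Jan 2021: 20,798 tonnes at $3.79/tonne → $78,824.42
7 Jan – 8 Jun 2021: 4,906 tonnes at $3.39/tonne → $16,631.34
9 Jun – 31 Dec 2021: 27,326 tonnes at $2.36/tonne → $64,489.36

$159,945.12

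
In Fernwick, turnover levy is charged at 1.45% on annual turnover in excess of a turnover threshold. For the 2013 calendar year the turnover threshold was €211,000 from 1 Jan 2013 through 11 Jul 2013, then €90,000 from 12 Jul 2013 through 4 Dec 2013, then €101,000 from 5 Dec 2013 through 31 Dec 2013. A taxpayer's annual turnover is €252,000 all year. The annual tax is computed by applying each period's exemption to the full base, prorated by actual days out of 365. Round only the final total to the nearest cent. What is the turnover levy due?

€1,414.29

1 Jan – 11 Jul 2013: 192 days, exemption €211,000 → (€252,000 − €211,000) × 1.45% × 192/365 = €312.7233
12 Jul – 4 Dec 2013: 146 days, exemption €90,000 → (€252,000 − €90,000) × 1.45% × 146/365 = €939.6000
5 Dec – 31 Dec 2013: 27 days, exemption €101,000 → (€252,000 − €101,000) × 1.45% × 27/365 = €161.9630
Total = €1,414.2863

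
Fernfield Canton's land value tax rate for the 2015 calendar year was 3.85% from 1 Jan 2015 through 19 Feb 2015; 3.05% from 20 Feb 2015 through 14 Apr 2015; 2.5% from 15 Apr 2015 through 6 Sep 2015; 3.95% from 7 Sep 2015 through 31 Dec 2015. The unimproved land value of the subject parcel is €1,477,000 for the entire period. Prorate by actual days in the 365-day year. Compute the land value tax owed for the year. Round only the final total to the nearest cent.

€47,664.61

1 Jan – 19 Feb 2015: 50 days at 3.85% → €1,477,000 × 3.85% × 50/365 = €7,789.6575
20 Feb – 14 Apr 2015: 54 days at 3.05% → €1,477,000 × 3.05% × 54/365 = €6,664.7096
15 Apr – 6 Sep 2015: 145 days at 2.5% → €1,477,000 × 2.5% × 145/365 = €14,668.8356
7 Sep – 31 Dec 2015: 116 days at 3.95% → €1,477,000 × 3.95% × 116/365 = €18,541.4082
Total = €47,664.6110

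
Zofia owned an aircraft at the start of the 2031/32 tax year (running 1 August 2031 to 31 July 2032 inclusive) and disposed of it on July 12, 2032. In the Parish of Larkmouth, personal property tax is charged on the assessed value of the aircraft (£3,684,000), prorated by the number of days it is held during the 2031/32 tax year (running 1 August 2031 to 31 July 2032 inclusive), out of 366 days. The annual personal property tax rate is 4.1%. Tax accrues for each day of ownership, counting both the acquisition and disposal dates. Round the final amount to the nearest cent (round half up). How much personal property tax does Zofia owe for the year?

Days held (August 1, 2031 – July 12, 2032): 347 out of 366
Tax = £3,684,000 × 4.1% × 347/366 = £143,202.9180

£143,202.92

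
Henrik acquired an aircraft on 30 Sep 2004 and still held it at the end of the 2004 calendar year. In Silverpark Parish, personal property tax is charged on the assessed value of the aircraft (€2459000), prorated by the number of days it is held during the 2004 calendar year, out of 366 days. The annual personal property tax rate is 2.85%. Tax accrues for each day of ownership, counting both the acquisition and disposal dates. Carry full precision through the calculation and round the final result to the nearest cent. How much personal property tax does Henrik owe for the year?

Days held (30 Sep – 31 Dec 2004): 93 out of 366
Tax = €2459000 × 2.85% × 93/366 = €17807.5943

€17807.59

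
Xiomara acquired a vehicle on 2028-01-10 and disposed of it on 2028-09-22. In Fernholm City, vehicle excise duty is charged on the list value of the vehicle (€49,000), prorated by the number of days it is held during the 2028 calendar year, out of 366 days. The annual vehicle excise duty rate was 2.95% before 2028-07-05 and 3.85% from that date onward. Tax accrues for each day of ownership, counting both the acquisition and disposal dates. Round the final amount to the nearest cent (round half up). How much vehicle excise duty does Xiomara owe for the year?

€1,111.40

2028-01-10 to 2028-07-04: 177 days at 2.95% → €49,000 × 2.95% × 177/366 = €699.0533
2028-07-05 to 2028-09-22: 80 days at 3.85% → €49,000 × 3.85% × 80/366 = €412.3497
Total = €1,111.4030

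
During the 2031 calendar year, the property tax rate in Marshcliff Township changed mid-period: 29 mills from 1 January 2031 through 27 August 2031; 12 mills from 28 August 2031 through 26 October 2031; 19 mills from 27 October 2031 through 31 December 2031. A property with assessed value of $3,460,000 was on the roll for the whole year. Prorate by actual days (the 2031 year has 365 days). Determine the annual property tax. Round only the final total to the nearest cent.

1 January – 27 August 2031: 239 days at 29 mills → $3,460,000 × 2.9% × 239/365 = $65,702.0822
28 August – 26 October 2031: 60 days at 12 mills → $3,460,000 × 1.2% × 60/365 = $6,825.2055
27 October – 31 December 2031: 66 days at 19 mills → $3,460,000 × 1.9% × 66/365 = $11,887.2329
Total = $84,414.5205

$84,414.52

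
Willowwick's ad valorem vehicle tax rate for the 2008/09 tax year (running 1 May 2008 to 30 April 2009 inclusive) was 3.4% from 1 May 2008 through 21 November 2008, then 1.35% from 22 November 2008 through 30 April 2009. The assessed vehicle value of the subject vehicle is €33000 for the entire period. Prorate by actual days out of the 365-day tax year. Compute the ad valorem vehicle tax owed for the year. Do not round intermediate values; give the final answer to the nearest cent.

1 May – 21 November 2008: 205 days at 3.4% → €33000 × 3.4% × 205/365 = €630.1644
22 November 2008 – 30 April 2009: 160 days at 1.35% → €33000 × 1.35% × 160/365 = €195.2877
Total = €825.4521

€825.45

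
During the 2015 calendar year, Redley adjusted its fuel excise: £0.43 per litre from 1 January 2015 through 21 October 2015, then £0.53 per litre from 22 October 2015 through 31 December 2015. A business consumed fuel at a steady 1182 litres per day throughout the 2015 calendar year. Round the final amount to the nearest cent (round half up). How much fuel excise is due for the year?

£193,907.10

1 January – 21 October 2015: 294 days × 1182 litres/day = 347,508 litres at £0.43/litre → £149,428.44
22 October – 31 December 2015: 71 days × 1182 litres/day = 83,922 litres at £0.53/litre → £44,478.66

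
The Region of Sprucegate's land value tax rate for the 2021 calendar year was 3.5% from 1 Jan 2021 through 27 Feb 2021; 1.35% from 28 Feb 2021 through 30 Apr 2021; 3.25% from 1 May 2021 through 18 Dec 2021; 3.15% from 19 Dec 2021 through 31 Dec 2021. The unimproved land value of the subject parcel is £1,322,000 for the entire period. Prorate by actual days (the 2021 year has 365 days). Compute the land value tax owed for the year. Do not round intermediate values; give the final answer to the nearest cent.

£39,176.47

1 Jan – 27 Feb 2021: 58 days at 3.5% → £1,322,000 × 3.5% × 58/365 = £7,352.4932
28 Feb – 30 Apr 2021: 62 days at 1.35% → £1,322,000 × 1.35% × 62/365 = £3,031.5452
1 May – 18 Dec 2021: 232 days at 3.25% → £1,322,000 × 3.25% × 232/365 = £27,309.2603
19 Dec – 31 Dec 2021: 13 days at 3.15% → £1,322,000 × 3.15% × 13/365 = £1,483.1753
Total = £39,176.4740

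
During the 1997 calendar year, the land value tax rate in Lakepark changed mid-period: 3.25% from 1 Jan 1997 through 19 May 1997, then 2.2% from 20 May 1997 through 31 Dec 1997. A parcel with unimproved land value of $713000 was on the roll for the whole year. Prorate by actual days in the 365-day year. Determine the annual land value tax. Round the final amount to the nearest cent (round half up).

$18537.02

1 Jan – 19 May 1997: 139 days at 3.25% → $713000 × 3.25% × 139/365 = $8824.5959
20 May – 31 Dec 1997: 226 days at 2.2% → $713000 × 2.2% × 226/365 = $9712.4274
Total = $18537.0233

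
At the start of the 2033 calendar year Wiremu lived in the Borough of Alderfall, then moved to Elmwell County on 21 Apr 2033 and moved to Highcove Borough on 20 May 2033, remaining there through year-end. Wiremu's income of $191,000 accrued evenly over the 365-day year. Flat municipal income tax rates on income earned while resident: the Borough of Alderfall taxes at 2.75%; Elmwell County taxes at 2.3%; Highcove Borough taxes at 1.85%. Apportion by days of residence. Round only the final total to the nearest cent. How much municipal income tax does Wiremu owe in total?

The Borough of Alderfall, 1 Jan – 20 Apr 2033: 110 days → $191,000 × 2.75% × 110/365 = $1,582.9452
Elmwell County, 21 Apr – 19 May 2033: 29 days → $191,000 × 2.3% × 29/365 = $349.0329
Highcove Borough, 20 May – 31 Dec 2033: 226 days → $191,000 × 1.85% × 226/365 = $2,187.8658
Total = $4,119.8438

$4,119.84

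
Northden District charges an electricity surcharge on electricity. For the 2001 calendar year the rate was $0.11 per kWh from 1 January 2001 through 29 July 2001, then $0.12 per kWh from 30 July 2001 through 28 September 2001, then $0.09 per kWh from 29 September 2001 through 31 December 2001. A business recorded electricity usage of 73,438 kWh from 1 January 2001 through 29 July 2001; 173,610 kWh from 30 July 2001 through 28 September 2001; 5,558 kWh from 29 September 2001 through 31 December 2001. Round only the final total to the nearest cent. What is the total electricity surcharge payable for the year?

1 January – 29 July 2001: 73,438 kWh at $0.11/kWh → $8078.18
30 July – 28 September 2001: 173,610 kWh at $0.12/kWh → $20833.20
29 September – 31 December 2001: 5,558 kWh at $0.09/kWh → $500.22

$29411.60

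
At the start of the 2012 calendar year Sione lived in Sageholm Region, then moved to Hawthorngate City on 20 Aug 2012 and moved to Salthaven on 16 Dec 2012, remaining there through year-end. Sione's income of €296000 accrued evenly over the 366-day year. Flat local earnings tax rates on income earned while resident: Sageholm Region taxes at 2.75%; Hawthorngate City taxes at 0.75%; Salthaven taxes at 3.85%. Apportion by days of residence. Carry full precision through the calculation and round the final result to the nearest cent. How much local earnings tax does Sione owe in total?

Sageholm Region, 1 Jan – 19 Aug 2012: 232 days → €296000 × 2.75% × 232/366 = €5159.7814
Hawthorngate City, 20 Aug – 15 Dec 2012: 118 days → €296000 × 0.75% × 118/366 = €715.7377
Salthaven, 16 Dec – 31 Dec 2012: 16 days → €296000 × 3.85% × 16/366 = €498.1858
Total = €6373.7049

€6373.70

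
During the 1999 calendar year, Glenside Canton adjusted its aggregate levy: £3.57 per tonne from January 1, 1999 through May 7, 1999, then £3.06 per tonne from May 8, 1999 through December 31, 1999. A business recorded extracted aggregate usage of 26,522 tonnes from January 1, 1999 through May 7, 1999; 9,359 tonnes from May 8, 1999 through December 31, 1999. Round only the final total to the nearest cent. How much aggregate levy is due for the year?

£123322.08

January 1 – May 7, 1999: 26,522 tonnes at £3.57/tonne → £94683.54
May 8 – December 31, 1999: 9,359 tonnes at £3.06/tonne → £28638.54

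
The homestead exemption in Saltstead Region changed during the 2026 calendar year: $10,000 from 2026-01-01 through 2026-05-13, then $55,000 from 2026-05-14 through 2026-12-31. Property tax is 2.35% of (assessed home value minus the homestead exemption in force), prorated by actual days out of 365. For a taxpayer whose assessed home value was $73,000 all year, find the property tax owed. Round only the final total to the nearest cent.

2026-01-01 to 2026-05-13: 133 days, exemption $10,000 → ($73,000 − $10,000) × 2.35% × 133/365 = $539.4699
2026-05-14 to 2026-12-31: 232 days, exemption $55,000 → ($73,000 − $55,000) × 2.35% × 232/365 = $268.8658
Total = $808.3356

$808.34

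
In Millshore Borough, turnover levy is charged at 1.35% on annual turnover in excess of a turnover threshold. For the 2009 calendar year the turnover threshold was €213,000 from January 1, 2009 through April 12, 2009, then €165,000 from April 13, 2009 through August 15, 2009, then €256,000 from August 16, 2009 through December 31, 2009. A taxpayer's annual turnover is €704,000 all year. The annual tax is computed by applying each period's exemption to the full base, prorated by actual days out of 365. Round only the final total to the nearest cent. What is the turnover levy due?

€6,630.94

January 1 – April 12, 2009: 102 days, exemption €213,000 → (€704,000 − €213,000) × 1.35% × 102/365 = €1,852.3479
April 13 – August 15, 2009: 125 days, exemption €165,000 → (€704,000 − €165,000) × 1.35% × 125/365 = €2,491.9521
August 16 – December 31, 2009: 138 days, exemption €256,000 → (€704,000 − €256,000) × 1.35% × 138/365 = €2,286.6411
Total = €6,630.9411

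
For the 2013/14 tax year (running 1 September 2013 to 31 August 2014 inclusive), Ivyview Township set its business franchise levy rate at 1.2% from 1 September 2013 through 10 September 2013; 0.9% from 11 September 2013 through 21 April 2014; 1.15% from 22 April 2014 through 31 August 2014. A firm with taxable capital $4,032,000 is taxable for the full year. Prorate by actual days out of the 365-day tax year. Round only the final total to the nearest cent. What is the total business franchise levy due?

1 September – 10 September 2013: 10 days at 1.2% → $4,032,000 × 1.2% × 10/365 = $1,325.5890
11 September 2013 – 21 April 2014: 223 days at 0.9% → $4,032,000 × 0.9% × 223/365 = $22,170.4767
22 April – 31 August 2014: 132 days at 1.15% → $4,032,000 × 1.15% × 132/365 = $16,768.7014
Total = $40,264.7671

$40,264.77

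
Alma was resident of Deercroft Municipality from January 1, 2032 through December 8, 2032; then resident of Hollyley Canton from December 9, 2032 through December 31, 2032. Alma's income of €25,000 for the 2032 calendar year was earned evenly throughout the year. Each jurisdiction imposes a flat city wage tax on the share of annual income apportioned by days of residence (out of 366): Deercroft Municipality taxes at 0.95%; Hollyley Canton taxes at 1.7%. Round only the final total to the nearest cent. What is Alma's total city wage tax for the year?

€249.28

Deercroft Municipality, January 1 – December 8, 2032: 343 days → €25,000 × 0.95% × 343/366 = €222.5751
Hollyley Canton, December 9 – December 31, 2032: 23 days → €25,000 × 1.7% × 23/366 = €26.7077
Total = €249.2828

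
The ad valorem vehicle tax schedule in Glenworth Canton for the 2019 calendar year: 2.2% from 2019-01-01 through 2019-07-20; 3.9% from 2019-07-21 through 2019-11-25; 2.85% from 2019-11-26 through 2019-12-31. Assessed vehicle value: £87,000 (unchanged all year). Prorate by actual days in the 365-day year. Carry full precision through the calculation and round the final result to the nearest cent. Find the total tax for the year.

2019-01-01 to 2019-07-20: 201 days at 2.2% → £87,000 × 2.2% × 201/365 = £1,054.0110
2019-07-21 to 2019-11-25: 128 days at 3.9% → £87,000 × 3.9% × 128/365 = £1,189.8740
2019-11-26 to 2019-12-31: 36 days at 2.85% → £87,000 × 2.85% × 36/365 = £244.5534
Total = £2,488.4384

£2,488.44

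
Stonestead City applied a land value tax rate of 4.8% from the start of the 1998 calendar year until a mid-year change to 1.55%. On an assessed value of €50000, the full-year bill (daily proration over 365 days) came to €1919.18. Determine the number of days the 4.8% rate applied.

257 days

Let d = days at the first rate; then 365 − d days at the second rate.
€50000 × [4.8%·d + 1.55%·(365−d)] / 365 = €1919.18
Solving gives d = 257, so the new rate took effect on 15 September 1998.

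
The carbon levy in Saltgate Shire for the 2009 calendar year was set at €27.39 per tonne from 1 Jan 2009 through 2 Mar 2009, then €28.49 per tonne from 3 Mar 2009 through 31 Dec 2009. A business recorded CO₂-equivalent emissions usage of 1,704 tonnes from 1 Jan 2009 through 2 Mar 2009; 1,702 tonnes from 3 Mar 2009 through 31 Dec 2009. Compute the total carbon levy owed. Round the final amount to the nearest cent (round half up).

1 Jan – 2 Mar 2009: 1,704 tonnes at €27.39/tonne → €46,672.56
3 Mar – 31 Dec 2009: 1,702 tonnes at €28.49/tonne → €48,489.98

€95,162.54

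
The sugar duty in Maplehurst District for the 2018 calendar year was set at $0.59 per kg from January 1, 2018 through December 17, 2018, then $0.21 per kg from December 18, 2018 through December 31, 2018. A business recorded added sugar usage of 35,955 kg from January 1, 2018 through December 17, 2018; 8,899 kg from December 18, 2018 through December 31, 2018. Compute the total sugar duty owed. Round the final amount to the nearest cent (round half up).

$23082.24

January 1 – December 17, 2018: 35,955 kg at $0.59/kg → $21213.45
December 18 – December 31, 2018: 8,899 kg at $0.21/kg → $1868.79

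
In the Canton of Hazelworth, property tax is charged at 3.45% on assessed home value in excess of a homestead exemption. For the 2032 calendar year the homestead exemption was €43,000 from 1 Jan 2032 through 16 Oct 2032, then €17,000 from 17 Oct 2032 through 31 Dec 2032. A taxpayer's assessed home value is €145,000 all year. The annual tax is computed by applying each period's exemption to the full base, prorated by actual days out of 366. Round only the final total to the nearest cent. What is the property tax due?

€3,705.26

1 Jan – 16 Oct 2032: 290 days, exemption €43,000 → (€145,000 − €43,000) × 3.45% × 290/366 = €2,788.2787
17 Oct – 31 Dec 2032: 76 days, exemption €17,000 → (€145,000 − €17,000) × 3.45% × 76/366 = €916.9836
Total = €3,705.2623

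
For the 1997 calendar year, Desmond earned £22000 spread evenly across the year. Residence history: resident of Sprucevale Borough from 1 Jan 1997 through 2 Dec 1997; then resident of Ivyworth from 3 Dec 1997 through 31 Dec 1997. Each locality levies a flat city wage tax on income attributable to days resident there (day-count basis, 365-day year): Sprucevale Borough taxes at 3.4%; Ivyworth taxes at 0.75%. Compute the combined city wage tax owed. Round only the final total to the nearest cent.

Sprucevale Borough, 1 Jan – 2 Dec 1997: 336 days → £22000 × 3.4% × 336/365 = £688.5699
Ivyworth, 3 Dec – 31 Dec 1997: 29 days → £22000 × 0.75% × 29/365 = £13.1096
Total = £701.6795

£701.68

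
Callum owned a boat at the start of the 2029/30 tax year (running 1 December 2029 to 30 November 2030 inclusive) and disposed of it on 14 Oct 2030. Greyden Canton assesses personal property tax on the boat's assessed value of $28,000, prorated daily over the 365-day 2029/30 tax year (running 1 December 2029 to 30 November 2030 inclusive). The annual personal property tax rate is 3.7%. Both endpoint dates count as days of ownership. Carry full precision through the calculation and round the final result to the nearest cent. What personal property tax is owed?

$902.60

Days held (1 Dec 2029 – 14 Oct 2030): 318 out of 365
Tax = $28,000 × 3.7% × 318/365 = $902.5973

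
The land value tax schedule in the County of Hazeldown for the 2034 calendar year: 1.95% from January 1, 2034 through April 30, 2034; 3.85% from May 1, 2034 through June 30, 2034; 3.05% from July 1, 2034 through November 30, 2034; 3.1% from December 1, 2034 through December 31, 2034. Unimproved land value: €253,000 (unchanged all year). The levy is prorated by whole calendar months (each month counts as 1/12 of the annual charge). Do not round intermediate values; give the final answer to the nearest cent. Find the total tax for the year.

€7,136.71

January 1 – April 30, 2034: 4 months at 1.95% → €253,000 × 1.95% × 4/12 = €1,644.5000
May 1 – June 30, 2034: 2 months at 3.85% → €253,000 × 3.85% × 2/12 = €1,623.4167
July 1 – November 30, 2034: 5 months at 3.05% → €253,000 × 3.05% × 5/12 = €3,215.2083
December 1 – December 31, 2034: 1 month at 3.1% → €253,000 × 3.1% × 1/12 = €653.5833
Total = €7,136.7083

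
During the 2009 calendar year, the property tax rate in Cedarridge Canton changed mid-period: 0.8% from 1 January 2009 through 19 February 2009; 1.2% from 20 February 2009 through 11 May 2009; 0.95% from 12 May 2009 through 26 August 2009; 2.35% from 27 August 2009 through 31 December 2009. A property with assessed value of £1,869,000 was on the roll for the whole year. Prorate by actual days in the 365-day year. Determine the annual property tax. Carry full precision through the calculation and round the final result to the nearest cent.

£27,512.70

1 January – 19 February 2009: 50 days at 0.8% → £1,869,000 × 0.8% × 50/365 = £2,048.2192
20 February – 11 May 2009: 81 days at 1.2% → £1,869,000 × 1.2% × 81/365 = £4,977.1726
12 May – 26 August 2009: 107 days at 0.95% → £1,869,000 × 0.95% × 107/365 = £5,205.0370
27 August – 31 December 2009: 127 days at 2.35% → £1,869,000 × 2.35% × 127/365 = £15,282.2753
Total = £27,512.7041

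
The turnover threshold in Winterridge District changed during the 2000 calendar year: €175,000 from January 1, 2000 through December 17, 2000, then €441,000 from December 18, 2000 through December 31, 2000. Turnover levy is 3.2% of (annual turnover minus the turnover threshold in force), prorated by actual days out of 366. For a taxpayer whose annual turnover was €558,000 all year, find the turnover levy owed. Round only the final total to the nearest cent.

€11,930.40

January 1 – December 17, 2000: 352 days, exemption €175,000 → (€558,000 − €175,000) × 3.2% × 352/366 = €11,787.1913
December 18 – December 31, 2000: 14 days, exemption €441,000 → (€558,000 − €441,000) × 3.2% × 14/366 = €143.2131
Total = €11,930.4044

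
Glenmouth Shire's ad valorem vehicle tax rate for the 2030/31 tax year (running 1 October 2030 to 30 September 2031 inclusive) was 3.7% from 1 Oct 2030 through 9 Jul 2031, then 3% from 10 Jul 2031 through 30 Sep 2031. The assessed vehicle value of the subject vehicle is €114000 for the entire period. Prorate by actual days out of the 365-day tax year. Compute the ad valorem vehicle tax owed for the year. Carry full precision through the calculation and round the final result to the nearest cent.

1 Oct 2030 – 9 Jul 2031: 282 days at 3.7% → €114000 × 3.7% × 282/365 = €3258.8384
10 Jul – 30 Sep 2031: 83 days at 3% → €114000 × 3% × 83/365 = €777.6986
Total = €4036.5370

€4036.54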